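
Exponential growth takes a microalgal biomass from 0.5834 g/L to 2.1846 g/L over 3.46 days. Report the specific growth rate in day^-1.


mu = ln(X2/X1) / dt
= ln(2.1846/0.5834) / 3.46
= 0.3816 per day

0.3816 per day


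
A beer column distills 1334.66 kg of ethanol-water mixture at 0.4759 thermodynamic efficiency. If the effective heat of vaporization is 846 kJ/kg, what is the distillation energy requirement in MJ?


E = m * 846 / (eta * 1000)
= 1334.66 * 846 / (0.4759 * 1000)
= 2372.6042 MJ

2372.6042 MJ


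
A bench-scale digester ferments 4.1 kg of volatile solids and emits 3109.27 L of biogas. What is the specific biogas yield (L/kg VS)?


Y = V / VS
= 3109.27 / 4.1
= 758.3585 L/kg VS

758.3585 L/kg VS


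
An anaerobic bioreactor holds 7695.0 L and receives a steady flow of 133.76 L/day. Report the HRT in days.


HRT = V / Q
= 7695.0 / 133.76
= 57.5284 days

57.5284 days


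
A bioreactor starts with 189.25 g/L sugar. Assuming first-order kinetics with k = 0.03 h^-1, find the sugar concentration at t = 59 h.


S = S0 * exp(-k * t)
S = 189.25 * exp(-0.03 * 59)
S = 32.2355 g/L

32.2355 g/L


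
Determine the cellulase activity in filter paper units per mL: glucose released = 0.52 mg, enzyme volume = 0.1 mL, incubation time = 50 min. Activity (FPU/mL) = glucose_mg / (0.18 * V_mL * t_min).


Activity = glucose_mg / (0.18 mg/umol * V_mL * t_min)
= 0.52 / (0.18 * 0.1 * 50)
= 0.5778 FPU/mL

0.5778 FPU/mL


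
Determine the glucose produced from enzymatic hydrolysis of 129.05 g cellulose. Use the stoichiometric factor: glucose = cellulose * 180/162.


glucose = cellulose * 180/162
= 129.05 * 180/162
= 143.3889 g

143.3889 g


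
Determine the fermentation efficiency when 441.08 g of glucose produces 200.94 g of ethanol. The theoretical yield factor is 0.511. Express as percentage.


Fermentation efficiency = (actual / (0.511 * glucose)) * 100
= (200.94 / (0.511 * 441.08)) * 100
= 89.1514%

89.1514%


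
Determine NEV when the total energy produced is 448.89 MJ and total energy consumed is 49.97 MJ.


NEV = E_out - E_in
= 448.89 - 49.97
= 398.9200 MJ

398.9200 MJ


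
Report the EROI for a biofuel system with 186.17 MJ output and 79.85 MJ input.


EROI = E_out / E_in
= 186.17 / 79.85
= 2.3315

2.3315


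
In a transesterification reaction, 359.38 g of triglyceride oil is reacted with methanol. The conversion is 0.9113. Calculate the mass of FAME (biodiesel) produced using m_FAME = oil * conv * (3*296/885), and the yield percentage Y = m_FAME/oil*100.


m_FAME = oil * conv * (3 * 296 / 885) = oil * conv * (888/885)
= 359.38 * 0.9113 * 888 / 885
= 328.6132 g
Y = m_FAME / oil * 100 = conv * (888/885) * 100
= 0.9113 * 888 / 885 * 100
= 91.44%

328.6132 g FAME; Y = 91.44%


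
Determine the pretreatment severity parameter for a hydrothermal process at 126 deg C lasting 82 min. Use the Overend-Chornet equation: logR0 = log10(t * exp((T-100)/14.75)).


logR0 = log10(t * exp((T - 100) / 14.75))
= log10(82 * exp((126 - 100) / 14.75))
= 2.6793

2.6793


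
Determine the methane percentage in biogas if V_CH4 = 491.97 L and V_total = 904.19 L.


CH4% = V_CH4 / V_total * 100
= 491.97 / 904.19 * 100
= 54.4100%

54.4100%


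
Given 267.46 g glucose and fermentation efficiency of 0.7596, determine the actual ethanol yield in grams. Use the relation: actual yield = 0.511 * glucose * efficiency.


Actual ethanol: m = 0.511 * 267.46 * 0.7596
m = 103.8161 g

103.8161 g


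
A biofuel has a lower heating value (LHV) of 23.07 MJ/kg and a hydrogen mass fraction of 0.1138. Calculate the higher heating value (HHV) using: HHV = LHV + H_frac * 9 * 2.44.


HHV = LHV + H_frac * 9 * 2.44
= 23.07 + 0.1138 * 9 * 2.44
= 25.5690 MJ/kg

25.5690 MJ/kg


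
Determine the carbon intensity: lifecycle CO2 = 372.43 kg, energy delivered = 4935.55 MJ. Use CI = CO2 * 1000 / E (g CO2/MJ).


CI = CO2 * 1000 / E
= 372.43 * 1000 / 4935.55
= 75.4587 g CO2/MJ

75.4587 g CO2/MJ


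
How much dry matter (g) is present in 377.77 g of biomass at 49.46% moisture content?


Wd = Ww * (1 - MC/100)
= 377.77 * (1 - 49.46/100)
= 190.9250 g

190.9250 g


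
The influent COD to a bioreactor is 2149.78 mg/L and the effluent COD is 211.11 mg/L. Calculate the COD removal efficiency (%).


eta = (COD_in - COD_out) / COD_in * 100
= (2149.78 - 211.11) / 2149.78 * 100
= 90.1799%

90.1799%


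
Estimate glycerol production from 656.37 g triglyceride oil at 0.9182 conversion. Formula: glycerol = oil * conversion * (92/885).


glycerol = oil * conv * (92/885)
= 656.37 * 0.9182 * 92 / 885
= 62.6514 g

62.6514 g


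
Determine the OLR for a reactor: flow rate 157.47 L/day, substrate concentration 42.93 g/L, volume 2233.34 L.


OLR = Q * S / V
= 157.47 * 42.93 / 2233.34
= 3.0269 g/L/day

3.0269 g/L/day


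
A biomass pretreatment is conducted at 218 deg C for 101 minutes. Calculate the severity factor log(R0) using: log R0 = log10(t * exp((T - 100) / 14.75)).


logR0 = log10(t * exp((T - 100) / 14.75))
= log10(101 * exp((218 - 100) / 14.75))
= 5.4787

5.4787


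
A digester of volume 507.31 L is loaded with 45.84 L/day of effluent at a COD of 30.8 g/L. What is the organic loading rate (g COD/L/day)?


OLR = Q * S / V
= 45.84 * 30.8 / 507.31
= 2.7831 g/L/day

2.7831 g/L/day


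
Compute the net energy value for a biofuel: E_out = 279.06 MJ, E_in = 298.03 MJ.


NEV = E_out - E_in
= 279.06 - 298.03
= -18.9700 MJ

-18.9700 MJ


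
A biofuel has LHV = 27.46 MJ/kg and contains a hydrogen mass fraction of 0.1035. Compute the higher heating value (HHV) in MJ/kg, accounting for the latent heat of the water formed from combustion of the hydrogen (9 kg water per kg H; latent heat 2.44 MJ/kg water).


HHV = LHV + H_frac * 9 * 2.44
= 27.46 + 0.1035 * 9 * 2.44
= 29.7329 MJ/kg

29.7329 MJ/kg


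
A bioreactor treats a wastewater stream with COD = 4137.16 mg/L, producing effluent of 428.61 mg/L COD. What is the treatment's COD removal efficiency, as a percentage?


eta = (COD_in - COD_out) / COD_in * 100
= (4137.16 - 428.61) / 4137.16 * 100
= 89.6400%

89.6400%


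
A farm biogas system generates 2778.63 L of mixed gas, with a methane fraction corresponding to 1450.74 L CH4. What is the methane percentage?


CH4% = V_CH4 / V_total * 100
= 1450.74 / 2778.63 * 100
= 52.2106%

52.2106%


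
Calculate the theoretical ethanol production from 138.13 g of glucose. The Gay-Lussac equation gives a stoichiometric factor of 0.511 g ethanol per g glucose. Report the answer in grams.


Theoretical ethanol yield: m_EtOH = 0.511 * m_glucose
m_EtOH = 0.511 * 138.13 = 70.5844 g

70.5844 g


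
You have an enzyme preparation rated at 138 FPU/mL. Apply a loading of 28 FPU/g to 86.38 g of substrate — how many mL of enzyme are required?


V = dosage * m_sub / activity
V = 28 * 86.38 / 138
V = 17.5264 mL

17.5264 mL


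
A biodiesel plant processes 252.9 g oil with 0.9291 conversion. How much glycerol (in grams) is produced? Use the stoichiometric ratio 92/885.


glycerol = oil * conv * (92/885)
= 252.9 * 0.9291 * 92 / 885
= 24.4262 g

24.4262 g


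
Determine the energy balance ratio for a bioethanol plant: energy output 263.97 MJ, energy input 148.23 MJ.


EROI = E_out / E_in
= 263.97 / 148.23
= 1.7808

1.7808


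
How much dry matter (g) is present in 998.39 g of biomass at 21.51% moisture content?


Wd = Ww * (1 - MC/100)
= 998.39 * (1 - 21.51/100)
= 783.6363 g

783.6363 g


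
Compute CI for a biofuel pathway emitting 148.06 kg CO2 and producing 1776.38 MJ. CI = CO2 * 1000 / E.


CI = CO2 * 1000 / E
= 148.06 * 1000 / 1776.38
= 83.3493 g CO2/MJ

83.3493 g CO2/MJ


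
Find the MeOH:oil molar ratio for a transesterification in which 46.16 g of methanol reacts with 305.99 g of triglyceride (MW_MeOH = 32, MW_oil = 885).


Molar ratio = n_MeOH / n_oil = (MeOH/32) / (oil/885) = (MeOH * 885) / (32 * oil)
= (46.16 * 885) / (32 * 305.99)
= 4.1721

4.1721


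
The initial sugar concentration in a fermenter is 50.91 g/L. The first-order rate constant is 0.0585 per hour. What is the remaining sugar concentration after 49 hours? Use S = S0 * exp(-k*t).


S = S0 * exp(-k * t)
S = 50.91 * exp(-0.0585 * 49)
S = 2.8967 g/L

2.8967 g/L


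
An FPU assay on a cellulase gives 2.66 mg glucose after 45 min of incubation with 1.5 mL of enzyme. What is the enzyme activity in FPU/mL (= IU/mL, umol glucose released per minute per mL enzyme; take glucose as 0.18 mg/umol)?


Activity = glucose_mg / (0.18 mg/umol * V_mL * t_min)
= 2.66 / (0.18 * 1.5 * 45)
= 0.2189 FPU/mL

0.2189 FPU/mL


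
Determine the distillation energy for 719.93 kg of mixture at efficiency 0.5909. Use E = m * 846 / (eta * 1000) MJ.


E = m * 846 / (eta * 1000)
= 719.93 * 846 / (0.5909 * 1000)
= 1030.7341 MJ

1030.7341 MJ


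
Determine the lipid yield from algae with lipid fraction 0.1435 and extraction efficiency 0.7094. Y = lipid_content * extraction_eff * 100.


Y = lipid_content * extraction_eff * 100
= 0.1435 * 0.7094 * 100
= 10.1799%

10.1799%


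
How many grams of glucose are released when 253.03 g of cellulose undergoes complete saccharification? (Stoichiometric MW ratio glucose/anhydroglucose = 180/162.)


glucose = cellulose * 180/162
= 253.03 * 180/162
= 281.1444 g

281.1444 g


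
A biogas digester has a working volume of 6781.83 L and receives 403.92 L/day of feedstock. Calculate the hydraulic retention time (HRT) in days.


HRT = V / Q
= 6781.83 / 403.92
= 16.7900 days

16.7900 days


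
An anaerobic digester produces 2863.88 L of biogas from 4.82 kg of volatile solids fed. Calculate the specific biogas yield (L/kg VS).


Y = V / VS
= 2863.88 / 4.82
= 594.1660 L/kg VS

594.1660 L/kg VS


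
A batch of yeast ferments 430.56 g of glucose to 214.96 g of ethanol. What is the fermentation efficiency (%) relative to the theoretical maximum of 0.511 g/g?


Fermentation efficiency = (actual / (0.511 * glucose)) * 100
= (214.96 / (0.511 * 430.56)) * 100
= 97.7019%

97.7019%


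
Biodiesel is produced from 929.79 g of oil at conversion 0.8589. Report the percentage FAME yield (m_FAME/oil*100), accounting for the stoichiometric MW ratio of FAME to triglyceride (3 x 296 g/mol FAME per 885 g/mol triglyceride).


m_FAME = oil * conv * (3 * 296 / 885) = oil * conv * (888/885)
= 929.79 * 0.8589 * 888 / 885
= 801.3037 g
Y = m_FAME / oil * 100 = conv * (888/885) * 100
= 0.8589 * 888 / 885 * 100
= 86.18%

86.18%


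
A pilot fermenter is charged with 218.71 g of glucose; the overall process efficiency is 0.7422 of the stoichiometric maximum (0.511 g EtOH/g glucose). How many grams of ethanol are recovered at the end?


Actual ethanol: m = 0.511 * 218.71 * 0.7422
m = 82.9489 g

82.9489 g


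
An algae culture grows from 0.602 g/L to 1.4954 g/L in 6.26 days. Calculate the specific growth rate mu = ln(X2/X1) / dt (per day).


mu = ln(X2/X1) / dt
= ln(1.4954/0.602) / 6.26
= 0.1454 per day

0.1454 per day


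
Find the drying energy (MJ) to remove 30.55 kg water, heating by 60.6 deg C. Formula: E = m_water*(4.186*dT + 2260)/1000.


E = m_water * (4.186 * dT + 2260) / 1000
= 30.55 * (4.186 * 60.6 + 2260) / 1000
= 76.7927 MJ

76.7927 MJ


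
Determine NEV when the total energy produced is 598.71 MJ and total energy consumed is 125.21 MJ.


NEV = E_out - E_in
= 598.71 - 125.21
= 473.5000 MJ

473.5000 MJ


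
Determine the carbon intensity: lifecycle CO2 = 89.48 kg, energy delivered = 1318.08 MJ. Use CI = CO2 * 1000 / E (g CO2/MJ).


CI = CO2 * 1000 / E
= 89.48 * 1000 / 1318.08
= 67.8866 g CO2/MJ

67.8866 g CO2/MJ


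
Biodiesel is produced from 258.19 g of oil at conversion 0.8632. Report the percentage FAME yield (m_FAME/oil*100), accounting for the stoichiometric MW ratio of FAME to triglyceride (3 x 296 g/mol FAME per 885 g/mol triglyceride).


m_FAME = oil * conv * (3 * 296 / 885) = oil * conv * (888/885)
= 258.19 * 0.8632 * 888 / 885
= 223.6251 g
Y = m_FAME / oil * 100 = conv * (888/885) * 100
= 0.8632 * 888 / 885 * 100
= 86.61%

86.61%


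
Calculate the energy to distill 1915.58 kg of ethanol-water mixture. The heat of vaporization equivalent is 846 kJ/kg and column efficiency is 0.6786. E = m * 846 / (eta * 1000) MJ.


E = m * 846 / (eta * 1000)
= 1915.58 * 846 / (0.6786 * 1000)
= 2388.1236 MJ

2388.1236 MJ


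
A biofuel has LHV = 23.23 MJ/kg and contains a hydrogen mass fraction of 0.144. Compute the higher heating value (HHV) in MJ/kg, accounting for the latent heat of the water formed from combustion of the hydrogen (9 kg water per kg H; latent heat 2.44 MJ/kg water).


HHV = LHV + H_frac * 9 * 2.44
= 23.23 + 0.144 * 9 * 2.44
= 26.3922 MJ/kg

26.3922 MJ/kg


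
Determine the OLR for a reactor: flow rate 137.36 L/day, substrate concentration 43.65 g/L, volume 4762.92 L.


OLR = Q * S / V
= 137.36 * 43.65 / 4762.92
= 1.2588 g/L/day

1.2588 g/L/day


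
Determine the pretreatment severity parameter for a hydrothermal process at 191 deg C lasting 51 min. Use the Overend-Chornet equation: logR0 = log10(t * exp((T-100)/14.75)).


logR0 = log10(t * exp((T - 100) / 14.75))
= log10(51 * exp((191 - 100) / 14.75))
= 4.3869

4.3869


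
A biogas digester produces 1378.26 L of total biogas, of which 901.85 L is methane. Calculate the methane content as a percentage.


CH4% = V_CH4 / V_total * 100
= 901.85 / 1378.26 * 100
= 65.4340%

65.4340%


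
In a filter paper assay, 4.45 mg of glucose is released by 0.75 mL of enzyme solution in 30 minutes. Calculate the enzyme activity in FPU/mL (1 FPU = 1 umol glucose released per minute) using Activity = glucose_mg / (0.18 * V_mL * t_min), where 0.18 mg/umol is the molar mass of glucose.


Activity = glucose_mg / (0.18 mg/umol * V_mL * t_min)
= 4.45 / (0.18 * 0.75 * 30)
= 1.0988 FPU/mL

1.0988 FPU/mL


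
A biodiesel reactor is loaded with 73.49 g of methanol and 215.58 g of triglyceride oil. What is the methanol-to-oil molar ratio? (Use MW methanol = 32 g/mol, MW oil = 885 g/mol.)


Molar ratio = n_MeOH / n_oil = (MeOH/32) / (oil/885) = (MeOH * 885) / (32 * oil)
= (73.49 * 885) / (32 * 215.58)
= 9.4279

9.4279


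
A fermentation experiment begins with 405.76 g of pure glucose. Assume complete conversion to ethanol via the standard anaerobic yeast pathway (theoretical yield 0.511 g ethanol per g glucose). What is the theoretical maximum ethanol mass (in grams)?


Theoretical ethanol yield: m_EtOH = 0.511 * m_glucose
m_EtOH = 0.511 * 405.76 = 207.3434 g

207.3434 g


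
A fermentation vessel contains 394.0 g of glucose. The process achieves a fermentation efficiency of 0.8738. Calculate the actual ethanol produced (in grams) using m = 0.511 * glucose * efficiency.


Actual ethanol: m = 0.511 * 394.0 * 0.8738
m = 175.9256 g

175.9256 g


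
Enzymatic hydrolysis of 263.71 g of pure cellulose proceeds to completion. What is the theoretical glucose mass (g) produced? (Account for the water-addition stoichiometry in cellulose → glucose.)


glucose = cellulose * 180/162
= 263.71 * 180/162
= 293.0111 g

293.0111 g


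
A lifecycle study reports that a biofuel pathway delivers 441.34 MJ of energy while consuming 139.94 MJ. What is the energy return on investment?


EROI = E_out / E_in
= 441.34 / 139.94
= 3.1538

3.1538


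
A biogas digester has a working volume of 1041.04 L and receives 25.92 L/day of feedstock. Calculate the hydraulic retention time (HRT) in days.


HRT = V / Q
= 1041.04 / 25.92
= 40.1636 days

40.1636 days


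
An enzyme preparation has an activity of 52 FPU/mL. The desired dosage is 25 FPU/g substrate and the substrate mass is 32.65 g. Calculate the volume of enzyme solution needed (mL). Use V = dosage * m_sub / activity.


V = dosage * m_sub / activity
V = 25 * 32.65 / 52
V = 15.6971 mL

15.6971 mL


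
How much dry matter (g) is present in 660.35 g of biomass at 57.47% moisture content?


Wd = Ww * (1 - MC/100)
= 660.35 * (1 - 57.47/100)
= 280.8469 g

280.8469 g


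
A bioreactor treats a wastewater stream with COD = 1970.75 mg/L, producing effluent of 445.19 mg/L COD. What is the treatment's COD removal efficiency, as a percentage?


eta = (COD_in - COD_out) / COD_in * 100
= (1970.75 - 445.19) / 1970.75 * 100
= 77.4101%

77.4101%


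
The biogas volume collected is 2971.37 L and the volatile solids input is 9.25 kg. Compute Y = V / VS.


Y = V / VS
= 2971.37 / 9.25
= 321.2292 L/kg VS

321.2292 L/kg VS


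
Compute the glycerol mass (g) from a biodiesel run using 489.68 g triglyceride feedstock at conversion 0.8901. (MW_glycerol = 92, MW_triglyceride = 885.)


glycerol = oil * conv * (92/885)
= 489.68 * 0.8901 * 92 / 885
= 45.3102 g

45.3102 g


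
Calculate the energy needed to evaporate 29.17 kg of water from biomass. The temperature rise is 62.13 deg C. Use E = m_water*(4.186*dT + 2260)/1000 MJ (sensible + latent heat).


E = m_water * (4.186 * dT + 2260) / 1000
= 29.17 * (4.186 * 62.13 + 2260) / 1000
= 73.5106 MJ

73.5106 MJ


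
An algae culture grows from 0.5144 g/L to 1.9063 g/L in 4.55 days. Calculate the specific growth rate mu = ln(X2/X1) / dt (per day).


mu = ln(X2/X1) / dt
= ln(1.9063/0.5144) / 4.55
= 0.2879 per day

0.2879 per day


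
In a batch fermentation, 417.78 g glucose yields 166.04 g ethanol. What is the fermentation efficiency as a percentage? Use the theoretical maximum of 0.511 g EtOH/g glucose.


Fermentation efficiency = (actual / (0.511 * glucose)) * 100
= (166.04 / (0.511 * 417.78)) * 100
= 77.7757%

77.7757%


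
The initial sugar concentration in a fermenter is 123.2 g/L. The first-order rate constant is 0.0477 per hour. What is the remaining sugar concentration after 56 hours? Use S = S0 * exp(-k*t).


S = S0 * exp(-k * t)
S = 123.2 * exp(-0.0477 * 56)
S = 8.5216 g/L

8.5216 g/L


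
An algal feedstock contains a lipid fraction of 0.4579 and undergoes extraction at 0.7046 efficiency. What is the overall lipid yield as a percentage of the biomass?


Y = lipid_content * extraction_eff * 100
= 0.4579 * 0.7046 * 100
= 32.2636%

32.2636%


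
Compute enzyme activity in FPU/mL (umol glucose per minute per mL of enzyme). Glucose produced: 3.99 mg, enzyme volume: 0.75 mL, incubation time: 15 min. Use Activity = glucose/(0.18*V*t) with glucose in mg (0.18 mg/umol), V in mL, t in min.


Activity = glucose_mg / (0.18 mg/umol * V_mL * t_min)
= 3.99 / (0.18 * 0.75 * 15)
= 1.9704 FPU/mL

1.9704 FPU/mL


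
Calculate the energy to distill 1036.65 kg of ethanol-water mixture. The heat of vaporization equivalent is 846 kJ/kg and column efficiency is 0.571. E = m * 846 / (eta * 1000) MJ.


E = m * 846 / (eta * 1000)
= 1036.65 * 846 / (0.571 * 1000)
= 1535.9123 MJ

1535.9123 MJ


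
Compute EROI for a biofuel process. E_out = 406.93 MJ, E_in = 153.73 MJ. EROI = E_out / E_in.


EROI = E_out / E_in
= 406.93 / 153.73
= 2.6470

2.6470


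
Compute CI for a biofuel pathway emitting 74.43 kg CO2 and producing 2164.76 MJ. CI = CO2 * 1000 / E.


CI = CO2 * 1000 / E
= 74.43 * 1000 / 2164.76
= 34.3826 g CO2/MJ

34.3826 g CO2/MJ


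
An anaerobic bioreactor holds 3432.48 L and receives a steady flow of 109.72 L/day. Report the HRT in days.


HRT = V / Q
= 3432.48 / 109.72
= 31.2840 days

31.2840 days


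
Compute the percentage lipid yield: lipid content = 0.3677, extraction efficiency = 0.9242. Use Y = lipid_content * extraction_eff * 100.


Y = lipid_content * extraction_eff * 100
= 0.3677 * 0.9242 * 100
= 33.9828%

33.9828%


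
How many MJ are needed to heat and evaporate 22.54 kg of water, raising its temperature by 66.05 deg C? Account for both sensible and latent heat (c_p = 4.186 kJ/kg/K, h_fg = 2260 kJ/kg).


E = m_water * (4.186 * dT + 2260) / 1000
= 22.54 * (4.186 * 66.05 + 2260) / 1000
= 57.1724 MJ

57.1724 MJ


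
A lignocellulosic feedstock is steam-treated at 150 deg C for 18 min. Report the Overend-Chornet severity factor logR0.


logR0 = log10(t * exp((T - 100) / 14.75))
= log10(18 * exp((150 - 100) / 14.75))
= 2.7275

2.7275


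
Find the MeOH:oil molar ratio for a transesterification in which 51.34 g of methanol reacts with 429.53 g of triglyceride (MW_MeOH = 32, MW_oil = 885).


Molar ratio = n_MeOH / n_oil = (MeOH/32) / (oil/885) = (MeOH * 885) / (32 * oil)
= (51.34 * 885) / (32 * 429.53)
= 3.3056

3.3056


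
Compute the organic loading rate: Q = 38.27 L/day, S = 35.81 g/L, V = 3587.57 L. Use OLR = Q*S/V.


OLR = Q * S / V
= 38.27 * 35.81 / 3587.57
= 0.3820 g/L/day

0.3820 g/L/day


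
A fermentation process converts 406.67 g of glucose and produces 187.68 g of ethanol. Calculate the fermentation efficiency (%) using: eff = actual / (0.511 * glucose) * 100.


Fermentation efficiency = (actual / (0.511 * glucose)) * 100
= (187.68 / (0.511 * 406.67)) * 100
= 90.3140%

90.3140%


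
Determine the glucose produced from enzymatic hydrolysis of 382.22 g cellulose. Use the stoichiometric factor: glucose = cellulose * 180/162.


glucose = cellulose * 180/162
= 382.22 * 180/162
= 424.6889 g

424.6889 g


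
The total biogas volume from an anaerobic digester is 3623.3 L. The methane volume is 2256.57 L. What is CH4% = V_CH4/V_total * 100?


CH4% = V_CH4 / V_total * 100
= 2256.57 / 3623.3 * 100
= 62.2794%

62.2794%


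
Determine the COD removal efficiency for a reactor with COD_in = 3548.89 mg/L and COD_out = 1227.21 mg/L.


eta = (COD_in - COD_out) / COD_in * 100
= (3548.89 - 1227.21) / 3548.89 * 100
= 65.4199%

65.4199%


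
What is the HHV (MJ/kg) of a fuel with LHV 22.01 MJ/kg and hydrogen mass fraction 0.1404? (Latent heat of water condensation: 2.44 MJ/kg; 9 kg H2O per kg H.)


HHV = LHV + H_frac * 9 * 2.44
= 22.01 + 0.1404 * 9 * 2.44
= 25.0932 MJ/kg

25.0932 MJ/kg


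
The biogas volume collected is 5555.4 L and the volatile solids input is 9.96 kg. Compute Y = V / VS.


Y = V / VS
= 5555.4 / 9.96
= 557.7711 L/kg VS

557.7711 L/kg VS


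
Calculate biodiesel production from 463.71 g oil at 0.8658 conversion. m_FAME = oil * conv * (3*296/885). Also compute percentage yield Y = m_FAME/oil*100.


m_FAME = oil * conv * (3 * 296 / 885) = oil * conv * (888/885)
= 463.71 * 0.8658 * 888 / 885
= 402.8411 g
Y = m_FAME / oil * 100 = conv * (888/885) * 100
= 0.8658 * 888 / 885 * 100
= 86.87%

402.8411 g FAME; Y = 86.87%


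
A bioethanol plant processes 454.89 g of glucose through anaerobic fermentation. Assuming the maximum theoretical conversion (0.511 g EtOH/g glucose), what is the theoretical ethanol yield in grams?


Theoretical ethanol yield: m_EtOH = 0.511 * m_glucose
m_EtOH = 0.511 * 454.89 = 232.4488 g

232.4488 g


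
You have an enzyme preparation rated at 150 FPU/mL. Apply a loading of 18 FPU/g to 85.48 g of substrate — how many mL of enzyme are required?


V = dosage * m_sub / activity
V = 18 * 85.48 / 150
V = 10.2576 mL

10.2576 mL


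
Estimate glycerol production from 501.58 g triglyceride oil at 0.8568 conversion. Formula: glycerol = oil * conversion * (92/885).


glycerol = oil * conv * (92/885)
= 501.58 * 0.8568 * 92 / 885
= 44.6750 g

44.6750 g


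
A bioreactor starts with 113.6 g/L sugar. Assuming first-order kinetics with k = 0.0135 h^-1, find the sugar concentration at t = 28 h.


S = S0 * exp(-k * t)
S = 113.6 * exp(-0.0135 * 28)
S = 77.8422 g/L

77.8422 g/L


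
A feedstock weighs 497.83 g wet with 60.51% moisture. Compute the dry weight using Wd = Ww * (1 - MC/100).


Wd = Ww * (1 - MC/100)
= 497.83 * (1 - 60.51/100)
= 196.5931 g

196.5931 g


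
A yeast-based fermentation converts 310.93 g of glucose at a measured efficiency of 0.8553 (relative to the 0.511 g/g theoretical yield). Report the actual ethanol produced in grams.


Actual ethanol: m = 0.511 * 310.93 * 0.8553
m = 135.8945 g

135.8945 g


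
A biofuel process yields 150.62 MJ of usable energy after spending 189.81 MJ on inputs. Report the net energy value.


NEV = E_out - E_in
= 150.62 - 189.81
= -39.1900 MJ

-39.1900 MJ


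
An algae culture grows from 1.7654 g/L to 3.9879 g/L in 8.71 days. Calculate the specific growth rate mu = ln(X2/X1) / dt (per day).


mu = ln(X2/X1) / dt
= ln(3.9879/1.7654) / 8.71
= 0.0936 per day

0.0936 per day


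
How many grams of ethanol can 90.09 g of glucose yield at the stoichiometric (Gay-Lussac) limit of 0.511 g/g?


Theoretical ethanol yield: m_EtOH = 0.511 * m_glucose
m_EtOH = 0.511 * 90.09 = 46.0360 g

46.0360 g


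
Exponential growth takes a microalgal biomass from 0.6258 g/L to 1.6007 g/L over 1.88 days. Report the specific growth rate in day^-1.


mu = ln(X2/X1) / dt
= ln(1.6007/0.6258) / 1.88
= 0.4996 per day

0.4996 per day


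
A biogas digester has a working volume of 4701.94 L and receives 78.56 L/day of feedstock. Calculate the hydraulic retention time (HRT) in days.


HRT = V / Q
= 4701.94 / 78.56
= 59.8516 days

59.8516 days


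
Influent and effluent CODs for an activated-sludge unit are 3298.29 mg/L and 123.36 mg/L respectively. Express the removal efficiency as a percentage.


eta = (COD_in - COD_out) / COD_in * 100
= (3298.29 - 123.36) / 3298.29 * 100
= 96.2599%

96.2599%


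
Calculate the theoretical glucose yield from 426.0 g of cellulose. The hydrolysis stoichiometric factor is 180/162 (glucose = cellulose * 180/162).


glucose = cellulose * 180/162
= 426.0 * 180/162
= 473.3333 g

473.3333 g


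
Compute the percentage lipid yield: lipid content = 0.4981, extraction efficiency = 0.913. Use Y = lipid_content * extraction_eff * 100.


Y = lipid_content * extraction_eff * 100
= 0.4981 * 0.913 * 100
= 45.4765%

45.4765%


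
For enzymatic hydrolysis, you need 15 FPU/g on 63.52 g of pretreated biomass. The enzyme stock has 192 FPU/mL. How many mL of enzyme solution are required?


V = dosage * m_sub / activity
V = 15 * 63.52 / 192
V = 4.9625 mL

4.9625 mL


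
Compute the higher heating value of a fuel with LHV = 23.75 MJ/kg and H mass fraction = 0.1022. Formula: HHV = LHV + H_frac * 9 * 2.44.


HHV = LHV + H_frac * 9 * 2.44
= 23.75 + 0.1022 * 9 * 2.44
= 25.9943 MJ/kg

25.9943 MJ/kg


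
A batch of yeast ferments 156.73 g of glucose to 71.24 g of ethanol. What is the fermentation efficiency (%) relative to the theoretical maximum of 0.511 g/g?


Fermentation efficiency = (actual / (0.511 * glucose)) * 100
= (71.24 / (0.511 * 156.73)) * 100
= 88.9510%

88.9510%


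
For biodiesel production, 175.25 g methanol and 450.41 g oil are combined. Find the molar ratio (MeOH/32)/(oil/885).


Molar ratio = n_MeOH / n_oil = (MeOH/32) / (oil/885) = (MeOH * 885) / (32 * oil)
= (175.25 * 885) / (32 * 450.41)
= 10.7608

10.7608


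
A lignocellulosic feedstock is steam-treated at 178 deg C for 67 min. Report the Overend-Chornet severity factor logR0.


logR0 = log10(t * exp((T - 100) / 14.75))
= log10(67 * exp((178 - 100) / 14.75))
= 4.1227

4.1227


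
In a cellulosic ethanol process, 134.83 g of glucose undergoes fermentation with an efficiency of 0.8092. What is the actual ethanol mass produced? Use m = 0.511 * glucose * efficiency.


Actual ethanol: m = 0.511 * 134.83 * 0.8092
m = 55.7524 g

55.7524 g


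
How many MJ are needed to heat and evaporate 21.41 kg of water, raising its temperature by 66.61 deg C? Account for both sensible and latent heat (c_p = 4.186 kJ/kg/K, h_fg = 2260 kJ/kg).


E = m_water * (4.186 * dT + 2260) / 1000
= 21.41 * (4.186 * 66.61 + 2260) / 1000
= 54.3563 MJ

54.3563 MJ


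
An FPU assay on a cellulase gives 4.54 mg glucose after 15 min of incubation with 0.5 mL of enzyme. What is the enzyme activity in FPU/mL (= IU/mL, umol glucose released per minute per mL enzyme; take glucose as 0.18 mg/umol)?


Activity = glucose_mg / (0.18 mg/umol * V_mL * t_min)
= 4.54 / (0.18 * 0.5 * 15)
= 3.3630 FPU/mL

3.3630 FPU/mL


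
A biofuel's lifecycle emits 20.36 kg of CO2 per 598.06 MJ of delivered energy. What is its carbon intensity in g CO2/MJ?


CI = CO2 * 1000 / E
= 20.36 * 1000 / 598.06
= 34.0434 g CO2/MJ

34.0434 g CO2/MJ


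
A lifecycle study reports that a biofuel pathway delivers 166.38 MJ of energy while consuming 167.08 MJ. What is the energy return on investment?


EROI = E_out / E_in
= 166.38 / 167.08
= 0.9958

0.9958


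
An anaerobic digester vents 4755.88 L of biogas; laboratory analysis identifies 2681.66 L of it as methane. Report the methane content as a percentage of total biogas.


CH4% = V_CH4 / V_total * 100
= 2681.66 / 4755.88 * 100
= 56.3862%

56.3862%


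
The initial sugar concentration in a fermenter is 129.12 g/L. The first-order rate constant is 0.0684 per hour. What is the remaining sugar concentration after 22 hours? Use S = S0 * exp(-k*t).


S = S0 * exp(-k * t)
S = 129.12 * exp(-0.0684 * 22)
S = 28.6726 g/L

28.6726 g/L


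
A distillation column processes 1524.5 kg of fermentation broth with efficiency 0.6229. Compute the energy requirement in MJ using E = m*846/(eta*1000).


E = m * 846 / (eta * 1000)
= 1524.5 * 846 / (0.6229 * 1000)
= 2070.5201 MJ

2070.5201 MJ


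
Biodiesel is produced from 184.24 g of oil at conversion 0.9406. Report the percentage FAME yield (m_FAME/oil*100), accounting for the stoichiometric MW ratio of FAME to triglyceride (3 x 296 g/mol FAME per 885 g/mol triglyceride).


m_FAME = oil * conv * (3 * 296 / 885) = oil * conv * (888/885)
= 184.24 * 0.9406 * 888 / 885
= 173.8836 g
Y = m_FAME / oil * 100 = conv * (888/885) * 100
= 0.9406 * 888 / 885 * 100
= 94.38%

94.38%


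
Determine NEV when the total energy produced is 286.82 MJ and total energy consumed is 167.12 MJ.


NEV = E_out - E_in
= 286.82 - 167.12
= 119.7000 MJ

119.7000 MJ


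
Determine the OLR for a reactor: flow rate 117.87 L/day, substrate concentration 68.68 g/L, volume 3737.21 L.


OLR = Q * S / V
= 117.87 * 68.68 / 3737.21
= 2.1661 g/L/day

2.1661 g/L/day


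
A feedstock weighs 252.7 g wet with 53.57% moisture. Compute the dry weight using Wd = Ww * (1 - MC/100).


Wd = Ww * (1 - MC/100)
= 252.7 * (1 - 53.57/100)
= 117.3286 g

117.3286 g


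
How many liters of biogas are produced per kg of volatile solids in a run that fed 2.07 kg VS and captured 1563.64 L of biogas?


Y = V / VS
= 1563.64 / 2.07
= 755.3816 L/kg VS

755.3816 L/kg VS


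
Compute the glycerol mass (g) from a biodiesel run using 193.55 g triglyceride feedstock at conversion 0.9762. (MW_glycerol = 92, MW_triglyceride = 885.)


glycerol = oil * conv * (92/885)
= 193.55 * 0.9762 * 92 / 885
= 19.6416 g

19.6416 g


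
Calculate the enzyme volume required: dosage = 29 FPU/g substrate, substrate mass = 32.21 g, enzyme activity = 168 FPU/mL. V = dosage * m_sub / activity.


V = dosage * m_sub / activity
V = 29 * 32.21 / 168
V = 5.5601 mL

5.5601 mL


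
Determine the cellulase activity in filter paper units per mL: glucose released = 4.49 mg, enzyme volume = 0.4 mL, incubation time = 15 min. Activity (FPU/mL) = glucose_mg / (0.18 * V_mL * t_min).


Activity = glucose_mg / (0.18 mg/umol * V_mL * t_min)
= 4.49 / (0.18 * 0.4 * 15)
= 4.1574 FPU/mL

4.1574 FPU/mL


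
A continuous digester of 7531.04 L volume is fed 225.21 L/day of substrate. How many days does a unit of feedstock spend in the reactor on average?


HRT = V / Q
= 7531.04 / 225.21
= 33.4401 days

33.4401 days


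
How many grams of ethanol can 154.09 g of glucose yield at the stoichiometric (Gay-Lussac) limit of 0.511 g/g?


Theoretical ethanol yield: m_EtOH = 0.511 * m_glucose
m_EtOH = 0.511 * 154.09 = 78.7400 g

78.7400 g


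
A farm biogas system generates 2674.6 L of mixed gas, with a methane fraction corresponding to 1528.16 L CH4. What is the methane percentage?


CH4% = V_CH4 / V_total * 100
= 1528.16 / 2674.6 * 100
= 57.1360%

57.1360%


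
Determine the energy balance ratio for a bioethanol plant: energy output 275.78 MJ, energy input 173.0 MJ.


EROI = E_out / E_in
= 275.78 / 173.0
= 1.5941

1.5941


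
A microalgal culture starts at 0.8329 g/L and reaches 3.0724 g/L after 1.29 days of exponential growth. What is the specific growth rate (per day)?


mu = ln(X2/X1) / dt
= ln(3.0724/0.8329) / 1.29
= 1.0119 per day

1.0119 per day


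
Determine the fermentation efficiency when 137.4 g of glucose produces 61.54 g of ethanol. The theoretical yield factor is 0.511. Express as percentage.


Fermentation efficiency = (actual / (0.511 * glucose)) * 100
= (61.54 / (0.511 * 137.4)) * 100
= 87.6496%

87.6496%


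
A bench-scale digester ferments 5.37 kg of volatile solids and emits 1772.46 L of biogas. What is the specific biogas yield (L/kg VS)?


Y = V / VS
= 1772.46 / 5.37
= 330.0670 L/kg VS

330.0670 L/kg VS


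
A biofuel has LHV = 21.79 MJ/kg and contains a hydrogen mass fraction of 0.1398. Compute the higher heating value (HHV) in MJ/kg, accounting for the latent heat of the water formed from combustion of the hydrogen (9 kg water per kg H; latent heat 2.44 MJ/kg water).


HHV = LHV + H_frac * 9 * 2.44
= 21.79 + 0.1398 * 9 * 2.44
= 24.8600 MJ/kg

24.8600 MJ/kg


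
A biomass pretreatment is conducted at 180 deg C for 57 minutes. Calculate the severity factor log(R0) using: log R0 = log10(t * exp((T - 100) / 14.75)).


logR0 = log10(t * exp((T - 100) / 14.75))
= log10(57 * exp((180 - 100) / 14.75))
= 4.1114

4.1114


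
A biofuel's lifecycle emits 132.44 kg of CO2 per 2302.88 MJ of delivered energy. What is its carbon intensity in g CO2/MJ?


CI = CO2 * 1000 / E
= 132.44 * 1000 / 2302.88
= 57.5106 g CO2/MJ

57.5106 g CO2/MJ


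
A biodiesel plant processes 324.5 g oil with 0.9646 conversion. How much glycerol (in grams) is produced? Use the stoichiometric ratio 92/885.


glycerol = oil * conv * (92/885)
= 324.5 * 0.9646 * 92 / 885
= 32.5392 g

32.5392 g


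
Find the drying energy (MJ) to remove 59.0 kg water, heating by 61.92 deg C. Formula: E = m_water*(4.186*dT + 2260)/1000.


E = m_water * (4.186 * dT + 2260) / 1000
= 59.0 * (4.186 * 61.92 + 2260) / 1000
= 148.6326 MJ

148.6326 MJ


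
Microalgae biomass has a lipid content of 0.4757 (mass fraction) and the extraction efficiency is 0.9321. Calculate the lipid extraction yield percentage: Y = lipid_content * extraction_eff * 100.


Y = lipid_content * extraction_eff * 100
= 0.4757 * 0.9321 * 100
= 44.3400%

44.3400%


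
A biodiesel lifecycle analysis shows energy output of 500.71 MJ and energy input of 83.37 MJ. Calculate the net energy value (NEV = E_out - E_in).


NEV = E_out - E_in
= 500.71 - 83.37
= 417.3400 MJ

417.3400 MJ


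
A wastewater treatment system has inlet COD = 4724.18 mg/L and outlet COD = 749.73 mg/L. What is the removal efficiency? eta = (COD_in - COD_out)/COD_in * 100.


eta = (COD_in - COD_out) / COD_in * 100
= (4724.18 - 749.73) / 4724.18 * 100
= 84.1299%

84.1299%


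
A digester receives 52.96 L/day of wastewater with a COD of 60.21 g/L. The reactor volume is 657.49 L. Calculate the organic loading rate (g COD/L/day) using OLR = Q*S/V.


OLR = Q * S / V
= 52.96 * 60.21 / 657.49
= 4.8498 g/L/day

4.8498 g/L/day


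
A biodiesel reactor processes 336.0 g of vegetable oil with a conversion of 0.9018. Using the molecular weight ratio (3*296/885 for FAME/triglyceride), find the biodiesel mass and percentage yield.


m_FAME = oil * conv * (3 * 296 / 885) = oil * conv * (888/885)
= 336.0 * 0.9018 * 888 / 885
= 304.0319 g
Y = m_FAME / oil * 100 = conv * (888/885) * 100
= 0.9018 * 888 / 885 * 100
= 90.49%

304.0319 g FAME; Y = 90.49%


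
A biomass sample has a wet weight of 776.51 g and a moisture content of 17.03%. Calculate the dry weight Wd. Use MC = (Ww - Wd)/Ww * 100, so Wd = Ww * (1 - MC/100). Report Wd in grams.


Wd = Ww * (1 - MC/100)
= 776.51 * (1 - 17.03/100)
= 644.2703 g

644.2703 g


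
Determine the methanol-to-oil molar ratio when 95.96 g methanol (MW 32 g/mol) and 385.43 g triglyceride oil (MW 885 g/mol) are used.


Molar ratio = n_MeOH / n_oil = (MeOH/32) / (oil/885) = (MeOH * 885) / (32 * oil)
= (95.96 * 885) / (32 * 385.43)
= 6.8855

6.8855


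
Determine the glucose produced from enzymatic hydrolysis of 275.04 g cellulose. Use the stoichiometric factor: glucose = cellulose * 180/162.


glucose = cellulose * 180/162
= 275.04 * 180/162
= 305.6000 g

305.6000 g


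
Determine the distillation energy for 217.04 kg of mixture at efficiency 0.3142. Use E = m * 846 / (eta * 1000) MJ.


E = m * 846 / (eta * 1000)
= 217.04 * 846 / (0.3142 * 1000)
= 584.3916 MJ

584.3916 MJ


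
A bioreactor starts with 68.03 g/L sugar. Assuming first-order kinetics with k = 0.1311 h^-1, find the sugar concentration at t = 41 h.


S = S0 * exp(-k * t)
S = 68.03 * exp(-0.1311 * 41)
S = 0.3150 g/L

0.3150 g/L


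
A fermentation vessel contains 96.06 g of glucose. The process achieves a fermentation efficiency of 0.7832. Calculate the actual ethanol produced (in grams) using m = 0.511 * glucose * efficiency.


Actual ethanol: m = 0.511 * 96.06 * 0.7832
m = 38.4447 g

38.4447 g


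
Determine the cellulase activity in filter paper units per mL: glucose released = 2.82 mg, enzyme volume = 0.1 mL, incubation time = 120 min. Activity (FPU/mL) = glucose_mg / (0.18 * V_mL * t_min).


Activity = glucose_mg / (0.18 mg/umol * V_mL * t_min)
= 2.82 / (0.18 * 0.1 * 120)
= 1.3056 FPU/mL

1.3056 FPU/mL


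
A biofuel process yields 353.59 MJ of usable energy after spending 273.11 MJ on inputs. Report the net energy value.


NEV = E_out - E_in
= 353.59 - 273.11
= 80.4800 MJ

80.4800 MJ


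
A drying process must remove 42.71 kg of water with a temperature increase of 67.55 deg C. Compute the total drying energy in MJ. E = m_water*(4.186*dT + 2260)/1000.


E = m_water * (4.186 * dT + 2260) / 1000
= 42.71 * (4.186 * 67.55 + 2260) / 1000
= 108.6015 MJ

108.6015 MJ


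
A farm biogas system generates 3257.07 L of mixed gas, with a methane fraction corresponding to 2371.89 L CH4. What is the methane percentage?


CH4% = V_CH4 / V_total * 100
= 2371.89 / 3257.07 * 100
= 72.8228%

72.8228%


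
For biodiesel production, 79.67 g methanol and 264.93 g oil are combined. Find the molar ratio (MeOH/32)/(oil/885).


Molar ratio = n_MeOH / n_oil = (MeOH/32) / (oil/885) = (MeOH * 885) / (32 * oil)
= (79.67 * 885) / (32 * 264.93)
= 8.3168

8.3168


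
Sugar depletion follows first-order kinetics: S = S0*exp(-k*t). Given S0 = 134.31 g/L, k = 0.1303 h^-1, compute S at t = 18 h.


S = S0 * exp(-k * t)
S = 134.31 * exp(-0.1303 * 18)
S = 12.8681 g/L

12.8681 g/L


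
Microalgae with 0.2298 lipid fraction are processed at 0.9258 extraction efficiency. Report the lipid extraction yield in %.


Y = lipid_content * extraction_eff * 100
= 0.2298 * 0.9258 * 100
= 21.2749%

21.2749%


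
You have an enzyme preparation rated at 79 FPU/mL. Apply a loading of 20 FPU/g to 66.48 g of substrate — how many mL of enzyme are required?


V = dosage * m_sub / activity
V = 20 * 66.48 / 79
V = 16.8304 mL

16.8304 mL


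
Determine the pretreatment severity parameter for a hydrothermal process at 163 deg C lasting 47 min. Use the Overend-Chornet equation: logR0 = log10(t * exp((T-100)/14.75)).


logR0 = log10(t * exp((T - 100) / 14.75))
= log10(47 * exp((163 - 100) / 14.75))
= 3.5271

3.5271


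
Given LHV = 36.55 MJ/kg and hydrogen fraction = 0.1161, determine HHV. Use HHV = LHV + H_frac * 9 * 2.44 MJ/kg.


HHV = LHV + H_frac * 9 * 2.44
= 36.55 + 0.1161 * 9 * 2.44
= 39.0996 MJ/kg

39.0996 MJ/kg


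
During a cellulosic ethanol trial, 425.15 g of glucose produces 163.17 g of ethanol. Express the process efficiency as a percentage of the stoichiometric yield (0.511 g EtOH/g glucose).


Fermentation efficiency = (actual / (0.511 * glucose)) * 100
= (163.17 / (0.511 * 425.15)) * 100
= 75.1064%

75.1064%


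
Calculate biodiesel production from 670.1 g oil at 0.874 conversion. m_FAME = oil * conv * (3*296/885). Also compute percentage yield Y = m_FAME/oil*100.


m_FAME = oil * conv * (3 * 296 / 885) = oil * conv * (888/885)
= 670.1 * 0.874 * 888 / 885
= 587.6527 g
Y = m_FAME / oil * 100 = conv * (888/885) * 100
= 0.874 * 888 / 885 * 100
= 87.70%

587.6527 g FAME; Y = 87.70%
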